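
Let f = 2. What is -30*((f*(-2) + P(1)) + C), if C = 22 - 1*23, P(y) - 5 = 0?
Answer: 0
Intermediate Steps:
P(y) = 5 (P(y) = 5 + 0 = 5)
C = -1 (C = 22 - 23 = -1)
-30*((f*(-2) + P(1)) + C) = -30*((2*(-2) + 5) - 1) = -30*((-4 + 5) - 1) = -30*(1 - 1) = -30*0 = 0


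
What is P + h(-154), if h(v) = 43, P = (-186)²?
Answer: 34639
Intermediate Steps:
P = 34596
P + h(-154) = 34596 + 43 = 34639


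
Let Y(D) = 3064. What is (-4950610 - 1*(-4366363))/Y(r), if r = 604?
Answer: -584247/3064 ≈ -190.68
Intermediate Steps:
(-4950610 - 1*(-4366363))/Y(r) = (-4950610 - 1*(-4366363))/3064 = (-4950610 + 4366363)*(1/3064) = -584247*1/3064 = -584247/3064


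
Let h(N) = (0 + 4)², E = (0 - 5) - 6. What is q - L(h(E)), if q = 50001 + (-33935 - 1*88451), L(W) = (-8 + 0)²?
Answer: -72449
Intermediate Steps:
E = -11 (E = -5 - 6 = -11)
h(N) = 16 (h(N) = 4² = 16)
L(W) = 64 (L(W) = (-8)² = 64)
q = -72385 (q = 50001 + (-33935 - 88451) = 50001 - 122386 = -72385)
q - L(h(E)) = -72385 - 1*64 = -72385 - 64 = -72449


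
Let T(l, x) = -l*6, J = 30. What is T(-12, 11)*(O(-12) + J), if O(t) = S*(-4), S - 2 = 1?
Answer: 1296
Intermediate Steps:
S = 3 (S = 2 + 1 = 3)
O(t) = -12 (O(t) = 3*(-4) = -12)
T(l, x) = -6*l
T(-12, 11)*(O(-12) + J) = (-6*(-12))*(-12 + 30) = 72*18 = 1296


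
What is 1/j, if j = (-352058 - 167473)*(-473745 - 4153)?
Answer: 1/248282825838 ≈ 4.0277e-12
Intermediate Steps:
j = 248282825838 (j = -519531*(-477898) = 248282825838)
1/j = 1/248282825838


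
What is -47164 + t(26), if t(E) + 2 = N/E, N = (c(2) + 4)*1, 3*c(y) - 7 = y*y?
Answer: -3678925/78 ≈ -47166.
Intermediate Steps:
c(y) = 7/3 + y²/3 (c(y) = 7/3 + (y*y)/3 = 7/3 + y²/3)
N = 23/3 (N = ((7/3 + (⅓)*2²) + 4)*1 = ((7/3 + (⅓)*4) + 4)*1 = ((7/3 + 4/3) + 4)*1 = (11/3 + 4)*1 = (23/3)*1 = 23/3 ≈ 7.6667)
t(E) = -2 + 23/(3*E)
-47164 + t(26) = -47164 + (-2 + (23/3)/26) = -47164 + (-2 + (23/3)*(1/26)) = -47164 + (-2 + 23/78) = -47164 - 133/78 = -3678925/78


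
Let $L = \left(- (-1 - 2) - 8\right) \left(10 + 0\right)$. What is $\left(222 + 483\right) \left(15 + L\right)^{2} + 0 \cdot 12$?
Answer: $863625$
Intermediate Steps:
$L = -50$ ($L = \left(\left(-1\right) \left(-3\right) - 8\right) 10 = \left(3 - 8\right) 10 = \left(-5\right) 10 = -50$)
$\left(222 + 483\right) \left(15 + L\right)^{2} + 0 \cdot 12 = \left(222 + 483\right) \left(15 - 50\right)^{2} + 0 \cdot 12 = 705 \left(-35\right)^{2} + 0 = 705 \cdot 1225 + 0 = 863625 + 0 = 863625$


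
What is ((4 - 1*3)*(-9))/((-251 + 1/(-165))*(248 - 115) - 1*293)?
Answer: 1485/5556673 ≈ 0.00026725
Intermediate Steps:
((4 - 1*3)*(-9))/((-251 + 1/(-165))*(248 - 115) - 1*293) = ((4 - 3)*(-9))/((-251 - 1/165)*133 - 293) = (1*(-9))/(-41416/165*133 - 293) = -9/(-5508328/165 - 293) = -9/(-5556673/165) = -9*(-165/5556673) = 1485/5556673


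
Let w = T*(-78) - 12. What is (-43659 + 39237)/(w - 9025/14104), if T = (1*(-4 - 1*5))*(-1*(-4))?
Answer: -62367888/39425759 ≈ -1.5819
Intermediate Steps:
T = -36 (T = (1*(-4 - 5))*4 = (1*(-9))*4 = -9*4 = -36)
w = 2796 (w = -36*(-78) - 12 = 2808 - 12 = 2796)
(-43659 + 39237)/(w - 9025/14104) = (-43659 + 39237)/(2796 - 9025/14104) = -4422/(2796 - 9025*1/14104) = -4422/(2796 - 9025/14104) = -4422/39425759/14104 = -4422*14104/39425759 = -62367888/39425759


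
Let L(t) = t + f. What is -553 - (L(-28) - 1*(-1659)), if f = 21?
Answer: -2205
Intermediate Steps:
L(t) = 21 + t (L(t) = t + 21 = 21 + t)
-553 - (L(-28) - 1*(-1659)) = -553 - ((21 - 28) - 1*(-1659)) = -553 - (-7 + 1659) = -553 - 1*1652 = -553 - 1652 = -2205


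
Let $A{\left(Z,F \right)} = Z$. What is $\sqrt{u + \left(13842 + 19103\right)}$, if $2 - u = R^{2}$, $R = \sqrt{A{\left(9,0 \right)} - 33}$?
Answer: $\sqrt{32971} \approx 181.58$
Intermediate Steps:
$R = 2 i \sqrt{6}$ ($R = \sqrt{9 - 33} = \sqrt{-24} = 2 i \sqrt{6} \approx 4.899 i$)
$u = 26$ ($u = 2 - \left(2 i \sqrt{6}\right)^{2} = 2 - -24 = 2 + 24 = 26$)
$\sqrt{u + \left(13842 + 19103\right)} = \sqrt{26 + \left(13842 + 19103\right)} = \sqrt{26 + 32945} = \sqrt{32971}$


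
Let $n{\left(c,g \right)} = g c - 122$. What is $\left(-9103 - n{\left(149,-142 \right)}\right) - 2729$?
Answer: $9448$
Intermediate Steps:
$n{\left(c,g \right)} = -122 + c g$ ($n{\left(c,g \right)} = c g - 122 = -122 + c g$)
$\left(-9103 - n{\left(149,-142 \right)}\right) - 2729 = \left(-9103 - \left(-122 + 149 \left(-142\right)\right)\right) - 2729 = \left(-9103 - \left(-122 - 21158\right)\right) - 2729 = \left(-9103 - -21280\right) - 2729 = \left(-9103 + 21280\right) - 2729 = 12177 - 2729 = 9448$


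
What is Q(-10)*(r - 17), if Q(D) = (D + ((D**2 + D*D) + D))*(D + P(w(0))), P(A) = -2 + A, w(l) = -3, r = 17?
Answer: 0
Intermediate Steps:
Q(D) = (-5 + D)*(2*D + 2*D**2) (Q(D) = (D + ((D**2 + D*D) + D))*(D + (-2 - 3)) = (D + ((D**2 + D**2) + D))*(D - 5) = (D + (2*D**2 + D))*(-5 + D) = (D + (D + 2*D**2))*(-5 + D) = (2*D + 2*D**2)*(-5 + D) = (-5 + D)*(2*D + 2*D**2))
Q(-10)*(r - 17) = (2*(-10)*(-5 + (-10)**2 - 4*(-10)))*(17 - 17) = (2*(-10)*(-5 + 100 + 40))*0 = (2*(-10)*135)*0 = -2700*0 = 0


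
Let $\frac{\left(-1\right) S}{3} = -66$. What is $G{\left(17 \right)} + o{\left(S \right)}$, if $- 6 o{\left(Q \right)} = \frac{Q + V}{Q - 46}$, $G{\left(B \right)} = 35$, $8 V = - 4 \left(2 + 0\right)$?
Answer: $\frac{31723}{912} \approx 34.784$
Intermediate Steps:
$V = -1$ ($V = \frac{\left(-4\right) \left(2 + 0\right)}{8} = \frac{\left(-4\right) 2}{8} = \frac{1}{8} \left(-8\right) = -1$)
$S = 198$ ($S = \left(-3\right) \left(-66\right) = 198$)
$o{\left(Q \right)} = - \frac{-1 + Q}{6 \left(-46 + Q\right)}$ ($o{\left(Q \right)} = - \frac{\left(Q - 1\right) \frac{1}{Q - 46}}{6} = - \frac{\left(-1 + Q\right) \frac{1}{-46 + Q}}{6} = - \frac{\frac{1}{-46 + Q} \left(-1 + Q\right)}{6} = - \frac{-1 + Q}{6 \left(-46 + Q\right)}$)
$G{\left(17 \right)} + o{\left(S \right)} = 35 + \frac{1 - 198}{6 \left(-46 + 198\right)} = 35 + \frac{1 - 198}{6 \cdot 152} = 35 + \frac{1}{6} \cdot \frac{1}{152} \left(-197\right) = 35 - \frac{197}{912} = \frac{31723}{912}$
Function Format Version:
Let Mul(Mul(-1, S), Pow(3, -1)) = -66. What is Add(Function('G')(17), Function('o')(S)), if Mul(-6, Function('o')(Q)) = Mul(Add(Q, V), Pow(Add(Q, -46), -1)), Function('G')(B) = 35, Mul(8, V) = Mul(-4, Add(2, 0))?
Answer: Rational(31723, 912) ≈ 34.784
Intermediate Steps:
V = -1 (V = Mul(Rational(1, 8), Mul(-4, Add(2, 0))) = Mul(Rational(1, 8), Mul(-4, 2)) = Mul(Rational(1, 8), -8) = -1)
S = 198 (S = Mul(-3, -66) = 198)
Function('o')(Q) = Mul(Rational(-1, 6), Pow(Add(-46, Q), -1), Add(-1, Q)) (Function('o')(Q) = Mul(Rational(-1, 6), Mul(Add(Q, -1), Pow(Add(Q, -46), -1))) = Mul(Rational(-1, 6), Mul(Add(-1, Q), Pow(Add(-46, Q), -1))) = Mul(Rational(-1, 6), Mul(Pow(Add(-46, Q), -1), Add(-1, Q))) = Mul(Rational(-1, 6), Pow(Add(-46, Q), -1), Add(-1, Q)))
Add(Function('G')(17), Function('o')(S)) = Add(35, Mul(Rational(1, 6), Pow(Add(-46, 198), -1), Add(1, Mul(-1, 198)))) = Add(35, Mul(Rational(1, 6), Pow(152, -1), Add(1, -198))) = Add(35, Mul(Rational(1, 6), Rational(1, 152), -197)) = Add(35, Rational(-197, 912)) = Rational(31723, 912)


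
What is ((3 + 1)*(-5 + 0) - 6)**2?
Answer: 676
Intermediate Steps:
((3 + 1)*(-5 + 0) - 6)**2 = (4*(-5) - 6)**2 = (-20 - 6)**2 = (-26)**2 = 676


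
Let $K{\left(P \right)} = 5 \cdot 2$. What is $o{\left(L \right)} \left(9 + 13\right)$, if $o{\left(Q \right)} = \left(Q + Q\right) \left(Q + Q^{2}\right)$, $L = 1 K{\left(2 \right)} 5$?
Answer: $5610000$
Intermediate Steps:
$K{\left(P \right)} = 10$
$L = 50$ ($L = 1 \cdot 10 \cdot 5 = 10 \cdot 5 = 50$)
$o{\left(Q \right)} = 2 Q \left(Q + Q^{2}\right)$
$o{\left(L \right)} \left(9 + 13\right) = 2 \cdot 50^{2} \left(1 + 50\right) \left(9 + 13\right) = 2 \cdot 2500 \cdot 51 \cdot 22 = 255000 \cdot 22 = 5610000$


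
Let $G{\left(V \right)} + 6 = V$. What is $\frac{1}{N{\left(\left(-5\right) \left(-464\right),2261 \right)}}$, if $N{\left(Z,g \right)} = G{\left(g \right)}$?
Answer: $\frac{1}{2255} \approx 0.00044346$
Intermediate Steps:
$G{\left(V \right)} = -6 + V$
$N{\left(Z,g \right)} = -6 + g$
$\frac{1}{N{\left(\left(-5\right) \left(-464\right),2261 \right)}} = \frac{1}{-6 + 2261} = \frac{1}{2255}$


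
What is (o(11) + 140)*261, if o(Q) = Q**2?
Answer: 68121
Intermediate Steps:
(o(11) + 140)*261 = (11**2 + 140)*261 = (121 + 140)*261 = 261*261 = 68121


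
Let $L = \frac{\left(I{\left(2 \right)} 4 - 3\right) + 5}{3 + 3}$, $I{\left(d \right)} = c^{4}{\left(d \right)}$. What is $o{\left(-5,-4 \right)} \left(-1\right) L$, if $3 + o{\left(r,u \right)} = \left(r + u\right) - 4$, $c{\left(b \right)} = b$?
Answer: $176$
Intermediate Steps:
$o{\left(r,u \right)} = -7 + r + u$ ($o{\left(r,u \right)} = -3 - \left(4 - r - u\right) = -3 + \left(-4 + r + u\right) = -7 + r + u$)
$I{\left(d \right)} = d^{4}$
$L = 11$ ($L = \frac{\left(2^{4} \cdot 4 - 3\right) + 5}{3 + 3} = \frac{\left(16 \cdot 4 - 3\right) + 5}{6} = \left(\left(64 - 3\right) + 5\right) \frac{1}{6} = \left(61 + 5\right) \frac{1}{6} = 66 \cdot \frac{1}{6} = 11$)
$o{\left(-5,-4 \right)} \left(-1\right) L = \left(-7 - 5 - 4\right) \left(-1\right) 11 = \left(-16\right) \left(-1\right) 11 = 16 \cdot 11 = 176$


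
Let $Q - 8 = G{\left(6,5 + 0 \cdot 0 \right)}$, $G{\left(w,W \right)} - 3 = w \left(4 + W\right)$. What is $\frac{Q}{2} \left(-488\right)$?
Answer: $-15860$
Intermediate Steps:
$G{\left(w,W \right)} = 3 + w \left(4 + W\right)$
$Q = 65$ ($Q = 8 + \left(3 + 4 \cdot 6 + \left(5 + 0 \cdot 0\right) 6\right) = 8 + \left(3 + 24 + \left(5 + 0\right) 6\right) = 8 + \left(3 + 24 + 5 \cdot 6\right) = 8 + \left(3 + 24 + 30\right) = 8 + 57 = 65$)
$\frac{Q}{2} \left(-488\right) = \frac{1}{2} \cdot 65 \left(-488\right) = \frac{65}{2} \left(-488\right) = -15860$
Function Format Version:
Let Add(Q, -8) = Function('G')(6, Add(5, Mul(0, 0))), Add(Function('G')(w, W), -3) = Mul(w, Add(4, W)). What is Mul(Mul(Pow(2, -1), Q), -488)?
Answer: -15860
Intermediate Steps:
Function('G')(w, W) = Add(3, Mul(w, Add(4, W)))
Q = 65 (Q = Add(8, Add(3, Mul(4, 6), Mul(Add(5, Mul(0, 0)), 6))) = Add(8, Add(3, 24, Mul(Add(5, 0), 6))) = Add(8, Add(3, 24, Mul(5, 6))) = Add(8, Add(3, 24, 30)) = Add(8, 57) = 65)
Mul(Mul(Pow(2, -1), Q), -488) = Mul(Mul(Pow(2, -1), 65), -488) = Mul(Mul(Rational(1, 2), 65), -488) = Mul(Rational(65, 2), -488) = -15860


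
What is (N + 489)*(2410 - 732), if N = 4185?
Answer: 7842972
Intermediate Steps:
(N + 489)*(2410 - 732) = (4185 + 489)*(2410 - 732) = 4674*1678 = 7842972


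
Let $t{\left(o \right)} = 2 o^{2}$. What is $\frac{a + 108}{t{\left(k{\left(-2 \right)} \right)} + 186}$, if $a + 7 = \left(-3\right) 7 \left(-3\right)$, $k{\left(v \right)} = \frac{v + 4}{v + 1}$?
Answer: $\frac{82}{97} \approx 0.84536$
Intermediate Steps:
$k{\left(v \right)} = \frac{4 + v}{1 + v}$
$a = 56$ ($a = -7 + \left(-3\right) 7 \left(-3\right) = -7 - -63 = -7 + 63 = 56$)
$\frac{a + 108}{t{\left(k{\left(-2 \right)} \right)} + 186} = \frac{56 + 108}{2 \left(\frac{4 - 2}{1 - 2}\right)^{2} + 186} = \frac{164}{2 \left(\frac{1}{-1} \cdot 2\right)^{2} + 186} = \frac{164}{2 \left(\left(-1\right) 2\right)^{2} + 186} = \frac{164}{2 \left(-2\right)^{2} + 186} = \frac{164}{2 \cdot 4 + 186} = \frac{164}{8 + 186} = \frac{164}{194} = 164 \cdot \frac{1}{194} = \frac{82}{97}$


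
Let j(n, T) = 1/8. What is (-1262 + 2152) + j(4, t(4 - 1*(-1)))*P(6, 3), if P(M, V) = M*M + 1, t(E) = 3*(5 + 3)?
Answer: 7157/8 ≈ 894.63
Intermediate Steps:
t(E) = 24 (t(E) = 3*8 = 24)
j(n, T) = 1/8
P(M, V) = 1 + M**2 (P(M, V) = M**2 + 1 = 1 + M**2)
(-1262 + 2152) + j(4, t(4 - 1*(-1)))*P(6, 3) = (-1262 + 2152) + (1 + 6**2)/8 = 890 + (1 + 36)/8 = 890 + (1/8)*37 = 890 + 37/8 = 7157/8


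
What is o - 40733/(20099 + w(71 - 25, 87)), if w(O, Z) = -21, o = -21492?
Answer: -431557109/20078 ≈ -21494.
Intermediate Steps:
o - 40733/(20099 + w(71 - 25, 87)) = -21492 - 40733/(20099 - 21) = -21492 - 40733/20078 = -431557109/20078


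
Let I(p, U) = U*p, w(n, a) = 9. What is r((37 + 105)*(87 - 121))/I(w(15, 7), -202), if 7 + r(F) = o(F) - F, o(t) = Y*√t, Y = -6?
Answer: -1607/606 + 2*I*√1207/303 ≈ -2.6518 + 0.22932*I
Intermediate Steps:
o(t) = -6*√t
r(F) = -7 - F - 6*√F (r(F) = -7 + (-6*√F - F) = -7 + (-F - 6*√F) = -7 - F - 6*√F)
r((37 + 105)*(87 - 121))/I(w(15, 7), -202) = (-7 - (37 + 105)*(87 - 121) - 6*√(37 + 105)*√(87 - 121))/((-202*9)) = (-7 - 142*(-34) - 6*2*I*√1207)/(-1818) = (-7 - 1*(-4828) - 12*I*√1207)*(-1/1818) = (-7 + 4828 - 12*I*√1207)*(-1/1818) = (4821 - 12*I*√1207)*(-1/1818) = -1607/606 + 2*I*√1207/303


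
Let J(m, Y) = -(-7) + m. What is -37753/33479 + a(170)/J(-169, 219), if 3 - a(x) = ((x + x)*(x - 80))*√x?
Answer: -2072141/1807866 + 1700*√170/9 ≈ 2461.7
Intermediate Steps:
J(m, Y) = 7 + m (J(m, Y) = -7*(-1) + m = 7 + m)
a(x) = 3 - 2*x^(3/2)*(-80 + x) (a(x) = 3 - (x + x)*(x - 80)*√x = 3 - (2*x)*(-80 + x)*√x = 3 - 2*x*(-80 + x)*√x = 3 - 2*x^(3/2)*(-80 + x))
-37753/33479 + a(170)/J(-169, 219) = -37753/33479 + (3 - 57800*√170 + 160*170^(3/2))/(7 - 169) = -37753*1/33479 + (3 - 57800*√170 + 160*(170*√170))/(-162) = -37753/33479 + (3 - 57800*√170 + 27200*√170)*(-1/162) = -37753/33479 + (3 - 30600*√170)*(-1/162) = -37753/33479 + (-1/54 + 1700*√170/9) = -2072141/1807866 + 1700*√170/9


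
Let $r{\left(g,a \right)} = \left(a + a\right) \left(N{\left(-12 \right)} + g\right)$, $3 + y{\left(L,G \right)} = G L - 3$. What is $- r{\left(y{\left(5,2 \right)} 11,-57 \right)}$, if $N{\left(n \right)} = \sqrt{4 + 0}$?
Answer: $5244$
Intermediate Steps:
$y{\left(L,G \right)} = -6 + G L$ ($y{\left(L,G \right)} = -3 + \left(G L - 3\right) = -3 + \left(-3 + G L\right) = -6 + G L$)
$N{\left(n \right)} = 2$ ($N{\left(n \right)} = \sqrt{4} = 2$)
$r{\left(g,a \right)} = 2 a \left(2 + g\right)$ ($r{\left(g,a \right)} = \left(a + a\right) \left(2 + g\right) = 2 a \left(2 + g\right)$)
$- r{\left(y{\left(5,2 \right)} 11,-57 \right)} = - 2 \left(-57\right) \left(2 + \left(-6 + 2 \cdot 5\right) 11\right) = - 2 \left(-57\right) \left(2 + \left(-6 + 10\right) 11\right) = - 2 \left(-57\right) \left(2 + 4 \cdot 11\right) = - 2 \left(-57\right) \left(2 + 44\right) = - 2 \left(-57\right) 46 = \left(-1\right) \left(-5244\right) = 5244$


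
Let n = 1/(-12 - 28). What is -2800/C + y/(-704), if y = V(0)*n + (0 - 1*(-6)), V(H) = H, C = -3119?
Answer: 976243/1097888 ≈ 0.88920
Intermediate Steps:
n = -1/40 (n = 1/(-40) = -1/40 ≈ -0.025000)
y = 6 (y = 0*(-1/40) + (0 - 1*(-6)) = 0 + (0 + 6) = 0 + 6 = 6)
-2800/C + y/(-704) = -2800/(-3119) + 6/(-704) = -2800*(-1/3119) + 6*(-1/704) = 2800/3119 - 3/352 = 976243/1097888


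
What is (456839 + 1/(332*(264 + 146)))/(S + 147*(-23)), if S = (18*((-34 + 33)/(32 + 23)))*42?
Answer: -228011390497/1694340088 ≈ -134.57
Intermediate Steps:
S = -756/55 (S = (18*(-1/55))*42 = -18/55*42 = -756/55 ≈ -13.745)
(456839 + 1/(332*(264 + 146)))/(S + 147*(-23)) = (456839 + 1/(332*(264 + 146)))/(-756/55 + 147*(-23)) = (456839 + 1/(332*410))/(-756/55 - 3381) = (456839 + 1/136120)/(-186711/55) = (456839 + 1/136120)*(-55/186711) = (62184924681/136120)*(-55/186711) = -228011390497/1694340088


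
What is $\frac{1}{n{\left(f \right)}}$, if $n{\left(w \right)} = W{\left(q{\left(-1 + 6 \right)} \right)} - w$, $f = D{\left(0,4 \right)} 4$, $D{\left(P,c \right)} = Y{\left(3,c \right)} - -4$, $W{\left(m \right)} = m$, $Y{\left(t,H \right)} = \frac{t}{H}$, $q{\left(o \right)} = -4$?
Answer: $- \frac{1}{23} \approx -0.043478$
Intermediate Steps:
$D{\left(P,c \right)} = 4 + \frac{3}{c}$ ($D{\left(P,c \right)} = \frac{3}{c} - -4 = \frac{3}{c} + 4 = 4 + \frac{3}{c}$)
$f = 19$ ($f = \left(4 + \frac{3}{4}\right) 4 = \frac{19}{4} \cdot 4 = 19$)
$n{\left(w \right)} = -4 - w$
$\frac{1}{n{\left(f \right)}} = \frac{1}{-4 - 19} = \frac{1}{-23} = - \frac{1}{23}$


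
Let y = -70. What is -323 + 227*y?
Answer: -16213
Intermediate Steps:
-323 + 227*y = -323 + 227*(-70) = -323 - 15890 = -16213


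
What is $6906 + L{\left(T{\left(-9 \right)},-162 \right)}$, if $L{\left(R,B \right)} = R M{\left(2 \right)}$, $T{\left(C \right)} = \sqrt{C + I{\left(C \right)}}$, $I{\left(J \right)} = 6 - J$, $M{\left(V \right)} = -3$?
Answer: $6906 - 3 \sqrt{6} \approx 6898.6$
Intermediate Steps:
$T{\left(C \right)} = \sqrt{6}$ ($T{\left(C \right)} = \sqrt{C - \left(-6 + C\right)} = \sqrt{6}$)
$L{\left(R,B \right)} = - 3 R$ ($L{\left(R,B \right)} = R \left(-3\right) = - 3 R$)
$6906 + L{\left(T{\left(-9 \right)},-162 \right)} = 6906 - 3 \sqrt{6}$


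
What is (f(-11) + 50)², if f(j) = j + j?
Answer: 784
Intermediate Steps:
f(j) = 2*j
(f(-11) + 50)² = (2*(-11) + 50)² = (-22 + 50)² = 28² = 784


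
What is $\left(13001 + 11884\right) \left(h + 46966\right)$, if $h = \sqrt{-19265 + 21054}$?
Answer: $1168748910 + 24885 \sqrt{1789} \approx 1.1698 \cdot 10^{9}$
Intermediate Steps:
$h = \sqrt{1789} \approx 42.297$
$\left(13001 + 11884\right) \left(h + 46966\right) = \left(13001 + 11884\right) \left(\sqrt{1789} + 46966\right) = 24885 \left(46966 + \sqrt{1789}\right) = 1168748910 + 24885 \sqrt{1789}$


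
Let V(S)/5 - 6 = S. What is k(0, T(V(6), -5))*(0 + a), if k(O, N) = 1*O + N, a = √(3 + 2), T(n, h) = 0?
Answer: 0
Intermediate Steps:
V(S) = 30 + 5*S
a = √5 ≈ 2.2361
k(O, N) = N + O (k(O, N) = O + N = N + O)
k(0, T(V(6), -5))*(0 + a) = (0 + 0)*(0 + √5) = 0*√5 = 0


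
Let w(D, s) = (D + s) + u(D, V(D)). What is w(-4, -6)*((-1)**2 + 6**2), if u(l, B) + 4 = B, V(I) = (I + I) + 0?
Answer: -814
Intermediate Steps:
V(I) = 2*I (V(I) = 2*I + 0 = 2*I)
u(l, B) = -4 + B
w(D, s) = -4 + s + 3*D (w(D, s) = (D + s) + (-4 + 2*D) = -4 + s + 3*D)
w(-4, -6)*((-1)**2 + 6**2) = (-4 - 6 + 3*(-4))*((-1)**2 + 6**2) = (-4 - 6 - 12)*(1 + 36) = -22*37 = -814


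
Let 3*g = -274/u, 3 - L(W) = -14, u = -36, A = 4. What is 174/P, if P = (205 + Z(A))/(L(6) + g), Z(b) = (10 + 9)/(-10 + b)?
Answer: 61190/3633 ≈ 16.843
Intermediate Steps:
L(W) = 17 (L(W) = 3 - 1*(-14) = 3 + 14 = 17)
g = 137/54 (g = (-274/(-36))/3 = (-274*(-1/36))/3 = (1/3)*(137/18) = 137/54 ≈ 2.5370)
Z(b) = 19/(-10 + b)
P = 10899/1055 (P = (205 + 19/(-10 + 4))/(17 + 137/54) = (205 + 19/(-6))/(1055/54) = (205 + 19*(-1/6))*(54/1055) = (205 - 19/6)*(54/1055) = (1211/6)*(54/1055) = 10899/1055 ≈ 10.331)
174/P = 174/(10899/1055) = 174*(1055/10899) = 61190/3633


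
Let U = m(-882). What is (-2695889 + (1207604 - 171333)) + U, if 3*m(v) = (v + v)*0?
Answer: -1659618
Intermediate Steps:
m(v) = 0 (m(v) = ((v + v)*0)/3 = ((2*v)*0)/3 = (⅓)*0 = 0)
U = 0
(-2695889 + (1207604 - 171333)) + U = (-2695889 + (1207604 - 171333)) + 0 = (-2695889 + 1036271) + 0 = -1659618 + 0 = -1659618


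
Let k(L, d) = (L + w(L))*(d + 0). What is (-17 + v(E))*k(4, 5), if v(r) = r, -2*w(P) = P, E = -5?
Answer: -220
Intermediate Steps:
w(P) = -P/2
k(L, d) = L*d/2 (k(L, d) = (L - L/2)*(d + 0) = (L/2)*d = L*d/2)
(-17 + v(E))*k(4, 5) = (-17 - 5)*((½)*4*5) = -22*10 = -220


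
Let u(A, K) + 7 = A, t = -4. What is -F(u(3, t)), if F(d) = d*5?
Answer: 20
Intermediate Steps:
u(A, K) = -7 + A
F(d) = 5*d
-F(u(3, t)) = -5*(-7 + 3) = -5*(-4) = -1*(-20) = 20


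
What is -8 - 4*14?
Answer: -64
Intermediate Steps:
-8 - 4*14 = -8 - 56 = -64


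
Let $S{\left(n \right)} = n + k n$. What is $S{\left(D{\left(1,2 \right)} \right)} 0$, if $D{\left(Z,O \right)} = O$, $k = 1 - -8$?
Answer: $0$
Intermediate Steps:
$k = 9$ ($k = 1 + 8 = 9$)
$S{\left(n \right)} = 10 n$ ($S{\left(n \right)} = n + 9 n = 10 n$)
$S{\left(D{\left(1,2 \right)} \right)} 0 = 10 \cdot 2 \cdot 0 = 20 \cdot 0 = 0$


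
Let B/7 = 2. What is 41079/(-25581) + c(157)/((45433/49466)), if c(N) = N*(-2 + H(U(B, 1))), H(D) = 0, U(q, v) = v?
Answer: -133066240817/387407191 ≈ -343.48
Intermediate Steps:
B = 14 (B = 7*2 = 14)
c(N) = -2*N (c(N) = N*(-2 + 0) = N*(-2) = -2*N)
41079/(-25581) + c(157)/((45433/49466)) = 41079/(-25581) + (-2*157)/((45433/49466)) = 41079*(-1/25581) - 314/(45433*(1/49466)) = -13693/8527 - 314/45433/49466 = -13693/8527 - 314*49466/45433 = -13693/8527 - 15532324/45433 = -133066240817/387407191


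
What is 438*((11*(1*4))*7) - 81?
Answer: 134823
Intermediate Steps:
438*((11*(1*4))*7) - 81 = 438*((11*4)*7) - 81 = 438*(44*7) - 81 = 438*308 - 81 = 134904 - 81 = 134823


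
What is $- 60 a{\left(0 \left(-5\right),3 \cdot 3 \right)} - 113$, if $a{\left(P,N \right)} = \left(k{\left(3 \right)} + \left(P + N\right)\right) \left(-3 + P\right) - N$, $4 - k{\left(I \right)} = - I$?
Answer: $3307$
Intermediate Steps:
$k{\left(I \right)} = 4 + I$ ($k{\left(I \right)} = 4 - - I = 4 + I$)
$a{\left(P,N \right)} = - N + \left(-3 + P\right) \left(7 + N + P\right)$ ($a{\left(P,N \right)} = \left(\left(4 + 3\right) + \left(P + N\right)\right) \left(-3 + P\right) - N = \left(7 + \left(N + P\right)\right) \left(-3 + P\right) - N = \left(7 + N + P\right) \left(-3 + P\right) - N = \left(-3 + P\right) \left(7 + N + P\right) - N = - N + \left(-3 + P\right) \left(7 + N + P\right)$)
$- 60 a{\left(0 \left(-5\right),3 \cdot 3 \right)} - 113 = - 60 \left(-21 + \left(0 \left(-5\right)\right)^{2} - 4 \cdot 3 \cdot 3 + 4 \cdot 0 \left(-5\right) + 3 \cdot 3 \cdot 0 \left(-5\right)\right) - 113 = - 60 \left(-21 + 0^{2} - 36 + 4 \cdot 0 + 9 \cdot 0\right) - 113 = - 60 \left(-21 + 0 - 36 + 0 + 0\right) - 113 = \left(-60\right) \left(-57\right) - 113 = 3420 - 113 = 3307$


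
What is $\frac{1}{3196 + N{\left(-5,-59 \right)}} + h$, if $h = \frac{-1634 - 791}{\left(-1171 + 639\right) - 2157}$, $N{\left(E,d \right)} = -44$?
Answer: $\frac{7646289}{8475728} \approx 0.90214$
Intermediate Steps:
$h = \frac{2425}{2689}$ ($h = - \frac{2425}{-532 - 2157} = - \frac{2425}{-2689} = \left(-2425\right) \left(- \frac{1}{2689}\right) = \frac{2425}{2689} \approx 0.90182$)
$\frac{1}{3196 + N{\left(-5,-59 \right)}} + h = \frac{1}{3196 - 44} + \frac{2425}{2689} = \frac{1}{3152} + \frac{2425}{2689} = \frac{7646289}{8475728}$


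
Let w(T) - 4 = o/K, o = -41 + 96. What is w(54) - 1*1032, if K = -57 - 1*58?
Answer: -23655/23 ≈ -1028.5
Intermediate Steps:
K = -115 (K = -57 - 58 = -115)
o = 55
w(T) = 81/23 (w(T) = 4 + 55/(-115) = 4 + 55*(-1/115) = 4 - 11/23 = 81/23)
w(54) - 1*1032 = 81/23 - 1*1032 = 81/23 - 1032 = -23655/23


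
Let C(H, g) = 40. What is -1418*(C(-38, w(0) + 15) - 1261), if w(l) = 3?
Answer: 1731378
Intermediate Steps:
-1418*(C(-38, w(0) + 15) - 1261) = -1418*(40 - 1261) = -1418*(-1221) = 1731378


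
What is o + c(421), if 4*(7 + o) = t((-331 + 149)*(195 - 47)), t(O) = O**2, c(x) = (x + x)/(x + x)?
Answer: 181387018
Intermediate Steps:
c(x) = 1 (c(x) = (2*x)/((2*x)) = (2*x)*(1/(2*x)) = 1)
o = 181387017 (o = -7 + ((-331 + 149)*(195 - 47))**2/4 = -7 + (-182*148)**2/4 = -7 + (1/4)*(-26936)**2 = -7 + (1/4)*725548096 = -7 + 181387024 = 181387017)
o + c(421) = 181387017 + 1 = 181387018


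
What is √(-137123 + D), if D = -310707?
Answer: I*√447830 ≈ 669.2*I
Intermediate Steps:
√(-137123 + D) = √(-137123 - 310707) = √(-447830) = I*√447830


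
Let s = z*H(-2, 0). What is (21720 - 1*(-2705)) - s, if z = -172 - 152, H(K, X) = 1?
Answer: 24749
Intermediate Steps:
z = -324
s = -324 (s = -324*1 = -324)
(21720 - 1*(-2705)) - s = (21720 - 1*(-2705)) - 1*(-324) = (21720 + 2705) + 324 = 24425 + 324 = 24749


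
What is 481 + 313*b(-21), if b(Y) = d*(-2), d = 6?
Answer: -3275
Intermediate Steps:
b(Y) = -12 (b(Y) = 6*(-2) = -12)
481 + 313*b(-21) = 481 + 313*(-12) = 481 - 3756 = -3275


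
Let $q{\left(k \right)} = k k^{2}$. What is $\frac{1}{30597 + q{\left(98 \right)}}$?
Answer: $\frac{1}{971789} \approx 1.029 \cdot 10^{-6}$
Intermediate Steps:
$q{\left(k \right)} = k^{3}$
$\frac{1}{30597 + q{\left(98 \right)}} = \frac{1}{30597 + 98^{3}} = \frac{1}{30597 + 941192} = \frac{1}{971789}$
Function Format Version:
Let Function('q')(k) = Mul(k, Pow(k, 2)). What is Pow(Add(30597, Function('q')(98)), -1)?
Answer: Rational(1, 971789) ≈ 1.0290e-6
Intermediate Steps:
Function('q')(k) = Pow(k, 3)
Pow(Add(30597, Function('q')(98)), -1) = Pow(Add(30597, Pow(98, 3)), -1) = Pow(Add(30597, 941192), -1) = Pow(971789, -1) = Rational(1, 971789)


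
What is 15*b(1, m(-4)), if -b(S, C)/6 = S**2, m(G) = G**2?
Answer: -90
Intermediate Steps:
b(S, C) = -6*S**2
15*b(1, m(-4)) = 15*(-6*1**2) = 15*(-6*1) = 15*(-6) = -90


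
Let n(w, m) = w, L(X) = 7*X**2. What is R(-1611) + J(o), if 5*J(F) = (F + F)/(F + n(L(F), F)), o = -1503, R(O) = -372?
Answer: -9783601/26300 ≈ -372.00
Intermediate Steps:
J(F) = 2*F/(5*(F + 7*F**2)) (J(F) = ((F + F)/(F + 7*F**2))/5 = ((2*F)/(F + 7*F**2))/5 = (2*F/(F + 7*F**2))/5 = 2*F/(5*(F + 7*F**2)))
R(-1611) + J(o) = -372 + 2/(5*(1 + 7*(-1503))) = -372 + 2/(5*(1 - 10521)) = -372 + (2/5)/(-10520) = -372 + (2/5)*(-1/10520) = -372 - 1/26300 = -9783601/26300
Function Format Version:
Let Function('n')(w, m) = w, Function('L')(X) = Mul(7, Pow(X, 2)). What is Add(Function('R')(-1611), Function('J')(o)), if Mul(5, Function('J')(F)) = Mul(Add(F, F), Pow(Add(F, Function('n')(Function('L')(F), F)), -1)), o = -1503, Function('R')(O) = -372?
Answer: Rational(-9783601, 26300) ≈ -372.00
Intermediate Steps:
Function('J')(F) = Mul(Rational(2, 5), F, Pow(Add(F, Mul(7, Pow(F, 2))), -1)) (Function('J')(F) = Mul(Rational(1, 5), Mul(Add(F, F), Pow(Add(F, Mul(7, Pow(F, 2))), -1))) = Mul(Rational(1, 5), Mul(Mul(2, F), Pow(Add(F, Mul(7, Pow(F, 2))), -1))) = Mul(Rational(1, 5), Mul(2, F, Pow(Add(F, Mul(7, Pow(F, 2))), -1))) = Mul(Rational(2, 5), F, Pow(Add(F, Mul(7, Pow(F, 2))), -1)))
Add(Function('R')(-1611), Function('J')(o)) = Add(-372, Mul(Rational(2, 5), Pow(Add(1, Mul(7, -1503)), -1))) = Add(-372, Mul(Rational(2, 5), Pow(Add(1, -10521), -1))) = Add(-372, Mul(Rational(2, 5), Pow(-10520, -1))) = Add(-372, Mul(Rational(2, 5), Rational(-1, 10520))) = Add(-372, Rational(-1, 26300)) = Rational(-9783601, 26300)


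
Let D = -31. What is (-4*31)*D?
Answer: 3844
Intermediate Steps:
(-4*31)*D = -4*31*(-31) = -124*(-31) = 3844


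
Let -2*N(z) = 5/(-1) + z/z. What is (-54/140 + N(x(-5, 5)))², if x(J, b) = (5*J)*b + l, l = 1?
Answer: 12769/4900 ≈ 2.6059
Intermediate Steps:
x(J, b) = 1 + 5*J*b (x(J, b) = (5*J)*b + 1 = 5*J*b + 1 = 1 + 5*J*b)
N(z) = 2 (N(z) = -(5/(-1) + z/z)/2 = -(5*(-1) + 1)/2 = -(-5 + 1)/2 = -½*(-4) = 2)
(-54/140 + N(x(-5, 5)))² = (-54/140 + 2)² = (-54*1/140 + 2)² = (-27/70 + 2)² = (113/70)² = 12769/4900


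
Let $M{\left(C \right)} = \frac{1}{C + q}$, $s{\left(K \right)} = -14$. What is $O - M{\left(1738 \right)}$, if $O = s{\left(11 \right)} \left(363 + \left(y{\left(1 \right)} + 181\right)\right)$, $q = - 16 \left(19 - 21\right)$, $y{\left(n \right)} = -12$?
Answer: $- \frac{13182961}{1770} \approx -7448.0$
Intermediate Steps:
$q = 32$ ($q = \left(-16\right) \left(-2\right) = 32$)
$M{\left(C \right)} = \frac{1}{32 + C}$ ($M{\left(C \right)} = \frac{1}{C + 32} = \frac{1}{32 + C}$)
$O = -7448$ ($O = - 14 \left(363 + \left(-12 + 181\right)\right) = - 14 \left(363 + 169\right) = \left(-14\right) 532 = -7448$)
$O - M{\left(1738 \right)} = -7448 - \frac{1}{32 + 1738} = -7448 - \frac{1}{1770} = - \frac{13182961}{1770}$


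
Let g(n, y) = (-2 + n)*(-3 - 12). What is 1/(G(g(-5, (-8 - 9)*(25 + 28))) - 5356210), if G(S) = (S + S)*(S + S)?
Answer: -1/5312110 ≈ -1.8825e-7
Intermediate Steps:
g(n, y) = 30 - 15*n (g(n, y) = (-2 + n)*(-15) = 30 - 15*n)
G(S) = 4*S² (G(S) = (2*S)*(2*S) = 4*S²)
1/(G(g(-5, (-8 - 9)*(25 + 28))) - 5356210) = 1/(4*(30 - 15*(-5))² - 5356210) = 1/(4*(30 + 75)² - 5356210) = 1/(4*105² - 5356210) = 1/(4*11025 - 5356210) = 1/(44100 - 5356210) = 1/(-5312110) = -1/5312110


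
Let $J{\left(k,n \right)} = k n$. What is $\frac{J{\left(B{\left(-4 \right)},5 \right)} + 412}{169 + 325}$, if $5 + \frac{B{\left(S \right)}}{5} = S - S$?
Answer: $\frac{287}{494} \approx 0.58097$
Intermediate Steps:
$B{\left(S \right)} = -25$ ($B{\left(S \right)} = -25 + 5 \left(S - S\right) = -25 + 5 \cdot 0 = -25 + 0 = -25$)
$\frac{J{\left(B{\left(-4 \right)},5 \right)} + 412}{169 + 325} = \frac{\left(-25\right) 5 + 412}{169 + 325} = \frac{-125 + 412}{494} = 287 \cdot \frac{1}{494} = \frac{287}{494}$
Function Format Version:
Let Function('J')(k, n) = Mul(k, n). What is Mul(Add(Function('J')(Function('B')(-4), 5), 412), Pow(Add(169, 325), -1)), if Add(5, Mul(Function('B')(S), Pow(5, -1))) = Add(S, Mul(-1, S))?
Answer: Rational(287, 494) ≈ 0.58097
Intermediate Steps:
Function('B')(S) = -25 (Function('B')(S) = Add(-25, Mul(5, Add(S, Mul(-1, S)))) = Add(-25, Mul(5, 0)) = Add(-25, 0) = -25)
Mul(Add(Function('J')(Function('B')(-4), 5), 412), Pow(Add(169, 325), -1)) = Mul(Add(Mul(-25, 5), 412), Pow(Add(169, 325), -1)) = Mul(Add(-125, 412), Pow(494, -1)) = Mul(287, Rational(1, 494)) = Rational(287, 494)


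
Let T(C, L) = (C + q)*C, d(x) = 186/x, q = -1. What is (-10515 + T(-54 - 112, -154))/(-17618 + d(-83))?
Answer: -1428181/1462480 ≈ -0.97655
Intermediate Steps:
T(C, L) = C*(-1 + C) (T(C, L) = (C - 1)*C = (-1 + C)*C = C*(-1 + C))
(-10515 + T(-54 - 112, -154))/(-17618 + d(-83)) = (-10515 + (-54 - 112)*(-1 + (-54 - 112)))/(-17618 + 186/(-83)) = (-10515 - 166*(-1 - 166))/(-17618 + 186*(-1/83)) = (-10515 - 166*(-167))/(-17618 - 186/83) = (-10515 + 27722)/(-1462480/83) = 17207*(-83/1462480) = -1428181/1462480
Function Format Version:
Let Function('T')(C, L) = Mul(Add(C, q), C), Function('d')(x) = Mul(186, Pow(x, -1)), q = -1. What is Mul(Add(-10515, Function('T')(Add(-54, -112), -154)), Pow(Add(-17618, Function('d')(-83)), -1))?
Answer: Rational(-1428181, 1462480) ≈ -0.97655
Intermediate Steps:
Function('T')(C, L) = Mul(C, Add(-1, C)) (Function('T')(C, L) = Mul(Add(C, -1), C) = Mul(Add(-1, C), C) = Mul(C, Add(-1, C)))
Mul(Add(-10515, Function('T')(Add(-54, -112), -154)), Pow(Add(-17618, Function('d')(-83)), -1)) = Mul(Add(-10515, Mul(Add(-54, -112), Add(-1, Add(-54, -112)))), Pow(Add(-17618, Mul(186, Pow(-83, -1))), -1)) = Mul(Add(-10515, Mul(-166, Add(-1, -166))), Pow(Add(-17618, Mul(186, Rational(-1, 83))), -1)) = Mul(Add(-10515, Mul(-166, -167)), Pow(Add(-17618, Rational(-186, 83)), -1)) = Mul(Add(-10515, 27722), Pow(Rational(-1462480, 83), -1)) = Mul(17207, Rational(-83, 1462480)) = Rational(-1428181, 1462480)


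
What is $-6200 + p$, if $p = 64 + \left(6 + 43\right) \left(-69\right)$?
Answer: $-9517$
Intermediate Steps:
$p = -3317$ ($p = 64 + 49 \left(-69\right) = 64 - 3381 = -3317$)
$-6200 + p = -6200 - 3317 = -9517$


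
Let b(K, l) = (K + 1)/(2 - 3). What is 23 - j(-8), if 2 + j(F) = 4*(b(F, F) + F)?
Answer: 29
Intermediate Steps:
b(K, l) = -1 - K (b(K, l) = (1 + K)/(-1) = (1 + K)*(-1) = -1 - K)
j(F) = -6 (j(F) = -2 + 4*((-1 - F) + F) = -2 + 4*(-1) = -2 - 4 = -6)
23 - j(-8) = 23 - 1*(-6) = 23 + 6 = 29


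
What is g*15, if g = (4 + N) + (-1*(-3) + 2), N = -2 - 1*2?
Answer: 75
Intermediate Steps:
N = -4 (N = -2 - 2 = -4)
g = 5 (g = (4 - 4) + (-1*(-3) + 2) = 0 + (3 + 2) = 0 + 5 = 5)
g*15 = 5*15 = 75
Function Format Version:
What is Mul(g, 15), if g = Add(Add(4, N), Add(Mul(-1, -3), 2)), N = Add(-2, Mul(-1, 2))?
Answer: 75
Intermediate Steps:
N = -4 (N = Add(-2, -2) = -4)
g = 5 (g = Add(Add(4, -4), Add(Mul(-1, -3), 2)) = Add(0, Add(3, 2)) = Add(0, 5) = 5)
Mul(g, 15) = Mul(5, 15) = 75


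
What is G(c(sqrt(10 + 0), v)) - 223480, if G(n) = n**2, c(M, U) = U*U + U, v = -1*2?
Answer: -223476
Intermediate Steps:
v = -2
c(M, U) = U + U**2 (c(M, U) = U**2 + U = U + U**2)
G(c(sqrt(10 + 0), v)) - 223480 = (-2*(1 - 2))**2 - 223480 = (-2*(-1))**2 - 223480 = 2**2 - 223480 = 4 - 223480 = -223476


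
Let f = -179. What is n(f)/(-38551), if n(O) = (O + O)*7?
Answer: 2506/38551 ≈ 0.065005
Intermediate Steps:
n(O) = 14*O (n(O) = (2*O)*7 = 14*O)
n(f)/(-38551) = (14*(-179))/(-38551) = -2506*(-1/38551) = 2506/38551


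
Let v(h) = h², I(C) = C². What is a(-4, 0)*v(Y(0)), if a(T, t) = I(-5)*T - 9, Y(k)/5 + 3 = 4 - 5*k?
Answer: -2725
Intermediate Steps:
Y(k) = 5 - 25*k (Y(k) = -15 + 5*(4 - 5*k) = -15 + (20 - 25*k) = 5 - 25*k)
a(T, t) = -9 + 25*T (a(T, t) = (-5)²*T - 9 = 25*T - 9 = -9 + 25*T)
a(-4, 0)*v(Y(0)) = (-9 + 25*(-4))*(5 - 25*0)² = (-9 - 100)*(5 + 0)² = -109*5² = -109*25 = -2725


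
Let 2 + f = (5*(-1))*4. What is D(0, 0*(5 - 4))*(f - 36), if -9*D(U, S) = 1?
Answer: 58/9 ≈ 6.4444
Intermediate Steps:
D(U, S) = -⅑ (D(U, S) = -⅑*1 = -⅑)
f = -22 (f = -2 + (5*(-1))*4 = -2 - 5*4 = -2 - 20 = -22)
D(0, 0*(5 - 4))*(f - 36) = -(-22 - 36)/9 = -⅑*(-58) = 58/9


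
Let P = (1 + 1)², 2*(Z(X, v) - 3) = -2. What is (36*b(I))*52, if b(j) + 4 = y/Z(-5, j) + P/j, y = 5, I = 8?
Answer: -1872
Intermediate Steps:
Z(X, v) = 2 (Z(X, v) = 3 + (½)*(-2) = 3 - 1 = 2)
P = 4 (P = 2² = 4)
b(j) = -3/2 + 4/j (b(j) = -4 + (5/2 + 4/j) = -3/2 + 4/j)
(36*b(I))*52 = (36*(-3/2 + 4/8))*52 = (36*(-3/2 + 4*(⅛)))*52 = (36*(-3/2 + ½))*52 = (36*(-1))*52 = -36*52 = -1872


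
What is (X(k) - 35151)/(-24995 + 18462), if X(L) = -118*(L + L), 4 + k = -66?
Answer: 18631/6533 ≈ 2.8518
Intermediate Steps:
k = -70 (k = -4 - 66 = -70)
X(L) = -236*L
(X(k) - 35151)/(-24995 + 18462) = (-236*(-70) - 35151)/(-24995 + 18462) = (16520 - 35151)/(-6533) = -18631*(-1/6533) = 18631/6533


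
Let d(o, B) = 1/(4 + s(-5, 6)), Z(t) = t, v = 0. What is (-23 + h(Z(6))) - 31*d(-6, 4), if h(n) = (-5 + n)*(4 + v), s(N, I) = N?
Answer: 12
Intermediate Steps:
h(n) = -20 + 4*n (h(n) = (-5 + n)*(4 + 0) = (-5 + n)*4 = -20 + 4*n)
d(o, B) = -1 (d(o, B) = 1/(4 - 5) = 1/(-1) = -1)
(-23 + h(Z(6))) - 31*d(-6, 4) = (-23 + (-20 + 4*6)) - 31*(-1) = (-23 + (-20 + 24)) + 31 = (-23 + 4) + 31 = -19 + 31 = 12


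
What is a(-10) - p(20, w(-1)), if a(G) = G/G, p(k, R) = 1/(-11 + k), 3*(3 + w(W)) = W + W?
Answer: 8/9 ≈ 0.88889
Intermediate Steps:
w(W) = -3 + 2*W/3 (w(W) = -3 + (W + W)/3 = -3 + (2*W)/3 = -3 + 2*W/3)
a(G) = 1
a(-10) - p(20, w(-1)) = 1 - 1/(-11 + 20) = 1 - 1/9 = 8/9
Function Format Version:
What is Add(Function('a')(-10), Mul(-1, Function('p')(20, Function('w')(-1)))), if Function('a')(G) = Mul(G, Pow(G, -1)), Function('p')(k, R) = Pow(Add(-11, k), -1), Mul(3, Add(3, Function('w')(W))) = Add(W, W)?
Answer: Rational(8, 9) ≈ 0.88889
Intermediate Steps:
Function('w')(W) = Add(-3, Mul(Rational(2, 3), W)) (Function('w')(W) = Add(-3, Mul(Rational(1, 3), Add(W, W))) = Add(-3, Mul(Rational(1, 3), Mul(2, W))) = Add(-3, Mul(Rational(2, 3), W)))
Function('a')(G) = 1
Add(Function('a')(-10), Mul(-1, Function('p')(20, Function('w')(-1)))) = Add(1, Mul(-1, Pow(Add(-11, 20), -1))) = Add(1, Mul(-1, Pow(9, -1))) = Add(1, Mul(-1, Rational(1, 9))) = Add(1, Rational(-1, 9)) = Rational(8, 9)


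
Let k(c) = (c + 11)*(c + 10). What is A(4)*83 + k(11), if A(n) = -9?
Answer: -285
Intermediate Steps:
k(c) = (10 + c)*(11 + c) (k(c) = (11 + c)*(10 + c) = (10 + c)*(11 + c))
A(4)*83 + k(11) = -9*83 + (110 + 11² + 21*11) = -747 + (110 + 121 + 231) = -747 + 462 = -285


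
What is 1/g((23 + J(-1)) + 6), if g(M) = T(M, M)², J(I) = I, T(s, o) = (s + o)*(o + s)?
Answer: 1/9834496 ≈ 1.0168e-7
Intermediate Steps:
T(s, o) = (o + s)² (T(s, o) = (o + s)*(o + s) = (o + s)²)
g(M) = 16*M⁴ (g(M) = ((M + M)²)² = ((2*M)²)² = (4*M²)² = 16*M⁴)
1/g((23 + J(-1)) + 6) = 1/(16*((23 - 1) + 6)⁴) = 1/(16*(22 + 6)⁴) = 1/(16*28⁴) = 1/(16*614656) = 1/9834496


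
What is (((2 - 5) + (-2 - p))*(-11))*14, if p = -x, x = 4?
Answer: 154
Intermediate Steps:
p = -4 (p = -1*4 = -4)
(((2 - 5) + (-2 - p))*(-11))*14 = (((2 - 5) + (-2 - 1*(-4)))*(-11))*14 = ((-3 + (-2 + 4))*(-11))*14 = ((-3 + 2)*(-11))*14 = -1*(-11)*14 = 11*14 = 154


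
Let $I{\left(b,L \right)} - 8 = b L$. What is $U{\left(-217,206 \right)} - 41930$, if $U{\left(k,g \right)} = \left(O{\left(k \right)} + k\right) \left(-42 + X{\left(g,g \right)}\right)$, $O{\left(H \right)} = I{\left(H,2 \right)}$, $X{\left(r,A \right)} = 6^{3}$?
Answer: $-153812$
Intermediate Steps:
$X{\left(r,A \right)} = 216$
$I{\left(b,L \right)} = 8 + L b$ ($I{\left(b,L \right)} = 8 + b L = 8 + L b$)
$O{\left(H \right)} = 8 + 2 H$
$U{\left(k,g \right)} = 1392 + 522 k$ ($U{\left(k,g \right)} = \left(\left(8 + 2 k\right) + k\right) \left(-42 + 216\right) = \left(8 + 3 k\right) 174 = 1392 + 522 k$)
$U{\left(-217,206 \right)} - 41930 = \left(1392 + 522 \left(-217\right)\right) - 41930 = \left(1392 - 113274\right) - 41930 = -111882 - 41930 = -153812$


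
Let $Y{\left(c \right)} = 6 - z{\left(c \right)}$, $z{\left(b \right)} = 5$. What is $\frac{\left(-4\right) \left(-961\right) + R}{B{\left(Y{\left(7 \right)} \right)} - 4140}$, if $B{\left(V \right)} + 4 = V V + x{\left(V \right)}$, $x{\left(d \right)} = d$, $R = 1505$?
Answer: $- \frac{5349}{4142} \approx -1.2914$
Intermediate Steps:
$Y{\left(c \right)} = 1$ ($Y{\left(c \right)} = 6 - 5 = 1$)
$B{\left(V \right)} = -4 + V + V^{2}$ ($B{\left(V \right)} = -4 + \left(V V + V\right) = -4 + \left(V^{2} + V\right) = -4 + \left(V + V^{2}\right) = -4 + V + V^{2}$)
$\frac{\left(-4\right) \left(-961\right) + R}{B{\left(Y{\left(7 \right)} \right)} - 4140} = \frac{\left(-4\right) \left(-961\right) + 1505}{\left(-4 + 1 + 1^{2}\right) - 4140} = \frac{3844 + 1505}{\left(-4 + 1 + 1\right) - 4140} = \frac{5349}{-2 - 4140} = \frac{5349}{-4142} = 5349 \left(- \frac{1}{4142}\right) = - \frac{5349}{4142}$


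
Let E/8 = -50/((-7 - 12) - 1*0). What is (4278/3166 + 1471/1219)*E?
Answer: 1974413600/36663863 ≈ 53.852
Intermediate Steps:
E = 400/19 (E = 8*(-50/((-7 - 12) - 1*0)) = 8*(-50/(-19 + 0)) = 8*(-50/(-19)) = 8*(-50*(-1/19)) = 8*(50/19) = 400/19 ≈ 21.053)
(4278/3166 + 1471/1219)*E = (4278/3166 + 1471/1219)*(400/19) = (4278*(1/3166) + 1471*(1/1219))*(400/19) = (2139/1583 + 1471/1219)*(400/19) = (4936034/1929677)*(400/19) = 1974413600/36663863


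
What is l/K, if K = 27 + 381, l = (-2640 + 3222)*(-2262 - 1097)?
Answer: -325823/68 ≈ -4791.5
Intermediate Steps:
l = -1954938 (l = 582*(-3359) = -1954938)
K = 408
l/K = -1954938/408 = -1954938*1/408 = -325823/68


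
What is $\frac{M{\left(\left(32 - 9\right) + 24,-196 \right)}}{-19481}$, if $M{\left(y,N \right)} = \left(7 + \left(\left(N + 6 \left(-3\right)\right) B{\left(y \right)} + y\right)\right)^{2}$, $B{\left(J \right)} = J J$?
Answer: $- \frac{223418819584}{19481} \approx -1.1469 \cdot 10^{7}$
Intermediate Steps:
$B{\left(J \right)} = J^{2}$
$M{\left(y,N \right)} = \left(7 + y + y^{2} \left(-18 + N\right)\right)^{2}$ ($M{\left(y,N \right)} = \left(7 + \left(\left(N + 6 \left(-3\right)\right) y^{2} + y\right)\right)^{2} = \left(7 + \left(\left(N - 18\right) y^{2} + y\right)\right)^{2} = \left(7 + \left(\left(-18 + N\right) y^{2} + y\right)\right)^{2} = \left(7 + \left(y^{2} \left(-18 + N\right) + y\right)\right)^{2} = \left(7 + \left(y + y^{2} \left(-18 + N\right)\right)\right)^{2} = \left(7 + y + y^{2} \left(-18 + N\right)\right)^{2}$)
$\frac{M{\left(\left(32 - 9\right) + 24,-196 \right)}}{-19481} = \frac{\left(7 + \left(\left(32 - 9\right) + 24\right) - 18 \left(\left(32 - 9\right) + 24\right)^{2} - 196 \left(\left(32 - 9\right) + 24\right)^{2}\right)^{2}}{-19481} = \left(7 + \left(23 + 24\right) - 18 \left(23 + 24\right)^{2} - 196 \left(23 + 24\right)^{2}\right)^{2} \left(- \frac{1}{19481}\right) = \left(7 + 47 - 18 \cdot 47^{2} - 196 \cdot 47^{2}\right)^{2} \left(- \frac{1}{19481}\right) = \left(7 + 47 - 39762 - 432964\right)^{2} \left(- \frac{1}{19481}\right) = \left(-472672\right)^{2} \left(- \frac{1}{19481}\right) = 223418819584 \left(- \frac{1}{19481}\right) = - \frac{223418819584}{19481}$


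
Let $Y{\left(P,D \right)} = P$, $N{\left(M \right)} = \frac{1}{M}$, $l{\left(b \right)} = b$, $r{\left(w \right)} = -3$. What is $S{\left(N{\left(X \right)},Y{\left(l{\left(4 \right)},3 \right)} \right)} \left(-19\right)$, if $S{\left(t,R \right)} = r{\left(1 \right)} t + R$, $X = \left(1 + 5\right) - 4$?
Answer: $- \frac{95}{2} \approx -47.5$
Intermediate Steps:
$X = 2$ ($X = 6 - 4 = 2$)
$S{\left(t,R \right)} = R - 3 t$ ($S{\left(t,R \right)} = - 3 t + R = R - 3 t$)
$S{\left(N{\left(X \right)},Y{\left(l{\left(4 \right)},3 \right)} \right)} \left(-19\right) = \left(4 - \frac{3}{2}\right) \left(-19\right) = \frac{5}{2} \left(-19\right) = - \frac{95}{2}$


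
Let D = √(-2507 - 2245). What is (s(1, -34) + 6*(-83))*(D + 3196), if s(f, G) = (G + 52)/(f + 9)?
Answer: -7929276/5 - 29772*I*√33/5 ≈ -1.5859e+6 - 34205.0*I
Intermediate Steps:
s(f, G) = (52 + G)/(9 + f)
D = 12*I*√33 (D = √(-4752) = 12*I*√33 ≈ 68.935*I)
(s(1, -34) + 6*(-83))*(D + 3196) = ((52 - 34)/(9 + 1) + 6*(-83))*(12*I*√33 + 3196) = (18/10 - 498)*(3196 + 12*I*√33) = ((⅒)*18 - 498)*(3196 + 12*I*√33) = (9/5 - 498)*(3196 + 12*I*√33) = -2481*(3196 + 12*I*√33)/5 = -7929276/5 - 29772*I*√33/5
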